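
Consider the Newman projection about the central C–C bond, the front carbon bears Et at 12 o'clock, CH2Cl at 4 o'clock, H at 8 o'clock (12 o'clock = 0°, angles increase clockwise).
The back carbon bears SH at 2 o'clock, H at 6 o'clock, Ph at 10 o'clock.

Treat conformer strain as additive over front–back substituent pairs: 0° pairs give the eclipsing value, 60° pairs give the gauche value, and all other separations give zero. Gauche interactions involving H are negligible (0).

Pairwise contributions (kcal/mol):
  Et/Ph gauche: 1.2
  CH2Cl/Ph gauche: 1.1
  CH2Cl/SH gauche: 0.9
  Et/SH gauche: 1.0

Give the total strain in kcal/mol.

3.1 kcal/mol

This conformer is staggered. Et at 0° is gauche with SH at 60° (1.0); Et at 0° is gauche with Ph at 300° (1.2); CH2Cl at 120° is gauche with SH at 60° (0.9). Total 3.1 kcal/mol.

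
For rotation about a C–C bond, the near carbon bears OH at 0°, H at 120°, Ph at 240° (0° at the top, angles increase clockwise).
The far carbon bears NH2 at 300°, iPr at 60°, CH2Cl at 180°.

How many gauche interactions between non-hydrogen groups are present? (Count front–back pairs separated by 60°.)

Non-H gauche pairs: OH(0°)/NH2(300°); OH(0°)/iPr(60°); Ph(240°)/NH2(300°); Ph(240°)/CH2Cl(180°) — 4 interactions.

4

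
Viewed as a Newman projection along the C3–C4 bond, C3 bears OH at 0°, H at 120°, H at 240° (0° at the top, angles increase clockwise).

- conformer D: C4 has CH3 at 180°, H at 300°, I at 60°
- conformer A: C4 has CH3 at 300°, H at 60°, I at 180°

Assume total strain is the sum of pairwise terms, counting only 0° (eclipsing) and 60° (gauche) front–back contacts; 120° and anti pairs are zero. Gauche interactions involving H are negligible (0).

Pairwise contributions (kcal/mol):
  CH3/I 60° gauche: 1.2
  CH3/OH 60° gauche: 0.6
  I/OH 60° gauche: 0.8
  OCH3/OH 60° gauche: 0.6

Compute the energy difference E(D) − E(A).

D (staggered): OH–I gauche; 0.8 = 0.8 kcal/mol.
A (staggered): OH–CH3 gauche; 0.6 = 0.6 kcal/mol.
E(D) − E(A) = 0.8 − 0.6 = +0.2 kcal/mol.

+0.2 kcal/mol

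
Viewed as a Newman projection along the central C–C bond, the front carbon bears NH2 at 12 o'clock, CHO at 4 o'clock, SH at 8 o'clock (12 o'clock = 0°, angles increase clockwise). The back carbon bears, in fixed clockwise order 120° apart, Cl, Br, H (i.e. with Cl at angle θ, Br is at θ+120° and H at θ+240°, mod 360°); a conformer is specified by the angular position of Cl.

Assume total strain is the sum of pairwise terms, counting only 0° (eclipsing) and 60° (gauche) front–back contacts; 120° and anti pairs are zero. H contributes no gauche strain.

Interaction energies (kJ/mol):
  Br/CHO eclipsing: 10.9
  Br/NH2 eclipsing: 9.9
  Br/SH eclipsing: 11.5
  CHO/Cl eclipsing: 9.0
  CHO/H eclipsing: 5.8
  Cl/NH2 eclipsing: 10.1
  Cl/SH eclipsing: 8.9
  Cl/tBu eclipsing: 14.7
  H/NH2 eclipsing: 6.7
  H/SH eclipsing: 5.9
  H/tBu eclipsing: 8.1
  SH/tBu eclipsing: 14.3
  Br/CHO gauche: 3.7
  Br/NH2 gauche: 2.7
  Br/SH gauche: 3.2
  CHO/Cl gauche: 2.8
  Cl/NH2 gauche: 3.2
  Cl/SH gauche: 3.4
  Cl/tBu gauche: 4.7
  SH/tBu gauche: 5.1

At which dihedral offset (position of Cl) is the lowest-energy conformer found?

180°

Cl at 0° is eclipsed. NH2 at 0° is eclipsed with Cl at 0° (10.1); CHO at 120° is eclipsed with Br at 120° (10.9); SH at 240° is eclipsed with H at 240° (5.9). Total 26.9 kJ/mol.
Cl at 60° is staggered. NH2 at 0° is gauche with Cl at 60° (3.2); CHO at 120° is gauche with Cl at 60° (2.8); CHO at 120° is gauche with Br at 180° (3.7); SH at 240° is gauche with Br at 180° (3.2). Total 12.9 kJ/mol.
Cl at 120° is eclipsed. NH2 at 0° is eclipsed with H at 0° (6.7); CHO at 120° is eclipsed with Cl at 120° (9.0); SH at 240° is eclipsed with Br at 240° (11.5). Total 27.2 kJ/mol.
Cl at 180° is staggered. NH2 at 0° is gauche with Br at 300° (2.7); CHO at 120° is gauche with Cl at 180° (2.8); SH at 240° is gauche with Cl at 180° (3.4); SH at 240° is gauche with Br at 300° (3.2). Total 12.1 kJ/mol.
Cl at 240° is eclipsed. NH2 at 0° is eclipsed with Br at 0° (9.9); CHO at 120° is eclipsed with H at 120° (5.8); SH at 240° is eclipsed with Cl at 240° (8.9). Total 24.6 kJ/mol.
Cl at 300° is staggered. NH2 at 0° is gauche with Cl at 300° (3.2); NH2 at 0° is gauche with Br at 60° (2.7); CHO at 120° is gauche with Br at 60° (3.7); SH at 240° is gauche with Cl at 300° (3.4). Total 13.0 kJ/mol.
The minimum (12.1 kJ/mol) occurs with Cl at 180°.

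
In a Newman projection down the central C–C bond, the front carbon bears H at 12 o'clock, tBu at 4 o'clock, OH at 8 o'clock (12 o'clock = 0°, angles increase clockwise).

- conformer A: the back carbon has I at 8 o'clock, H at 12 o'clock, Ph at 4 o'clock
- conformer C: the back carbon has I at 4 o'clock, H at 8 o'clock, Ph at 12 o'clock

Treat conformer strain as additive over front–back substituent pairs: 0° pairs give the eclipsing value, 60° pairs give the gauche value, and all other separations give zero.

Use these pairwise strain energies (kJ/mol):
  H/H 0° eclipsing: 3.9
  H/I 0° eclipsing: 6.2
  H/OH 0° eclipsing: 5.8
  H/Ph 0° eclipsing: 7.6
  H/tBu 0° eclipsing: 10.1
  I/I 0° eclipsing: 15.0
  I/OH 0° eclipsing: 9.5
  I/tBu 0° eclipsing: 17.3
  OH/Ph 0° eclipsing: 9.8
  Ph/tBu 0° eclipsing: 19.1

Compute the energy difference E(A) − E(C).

A (eclipsed): H(0°)/H(0°) eclipsed 3.9; tBu(120°)/Ph(120°) eclipsed 19.1; OH(240°)/I(240°) eclipsed 9.5 → 32.5 kJ/mol.
C (eclipsed): H(0°)/Ph(0°) eclipsed 7.6; tBu(120°)/I(120°) eclipsed 17.3; OH(240°)/H(240°) eclipsed 5.8 → 30.7 kJ/mol.
E(A) − E(C) = 32.5 − 30.7 = +1.8 kJ/mol.

+1.8 kJ/mol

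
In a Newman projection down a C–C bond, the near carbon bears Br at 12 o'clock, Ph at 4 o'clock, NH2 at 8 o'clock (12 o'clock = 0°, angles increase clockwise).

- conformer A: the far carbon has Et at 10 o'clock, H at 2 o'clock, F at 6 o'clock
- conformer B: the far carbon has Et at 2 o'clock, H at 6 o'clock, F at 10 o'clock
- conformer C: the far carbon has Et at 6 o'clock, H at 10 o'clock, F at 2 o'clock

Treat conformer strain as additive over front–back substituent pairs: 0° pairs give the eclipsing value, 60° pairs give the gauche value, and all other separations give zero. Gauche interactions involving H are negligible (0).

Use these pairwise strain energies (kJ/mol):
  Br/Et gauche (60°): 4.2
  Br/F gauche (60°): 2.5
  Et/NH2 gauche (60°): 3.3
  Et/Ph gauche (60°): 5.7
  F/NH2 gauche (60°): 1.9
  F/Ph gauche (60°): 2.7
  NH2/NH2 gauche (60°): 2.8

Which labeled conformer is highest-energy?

A (staggered): Br(0°)/Et(300°) gauche 4.2; Ph(120°)/F(180°) gauche 2.7; NH2(240°)/Et(300°) gauche 3.3; NH2(240°)/F(180°) gauche 1.9 → 12.1 kJ/mol.
B (staggered): Br(0°)/Et(60°) gauche 4.2; Br(0°)/F(300°) gauche 2.5; Ph(120°)/Et(60°) gauche 5.7; NH2(240°)/F(300°) gauche 1.9 → 14.3 kJ/mol.
C (staggered): Br(0°)/F(60°) gauche 2.5; Ph(120°)/Et(180°) gauche 5.7; Ph(120°)/F(60°) gauche 2.7; NH2(240°)/Et(180°) gauche 3.3 → 14.2 kJ/mol.
B has the highest total (14.3 kJ/mol).

B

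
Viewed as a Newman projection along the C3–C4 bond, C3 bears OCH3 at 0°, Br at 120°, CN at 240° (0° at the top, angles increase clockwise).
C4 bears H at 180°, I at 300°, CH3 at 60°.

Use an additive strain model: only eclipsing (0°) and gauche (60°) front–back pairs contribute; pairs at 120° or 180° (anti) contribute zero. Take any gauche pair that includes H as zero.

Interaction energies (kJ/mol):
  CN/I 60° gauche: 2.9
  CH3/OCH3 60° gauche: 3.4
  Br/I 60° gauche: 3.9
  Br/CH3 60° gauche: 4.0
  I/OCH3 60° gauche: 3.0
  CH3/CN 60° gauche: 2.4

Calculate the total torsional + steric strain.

This conformer (staggered): OCH3(0°)/I(300°) gauche 3.0; OCH3(0°)/CH3(60°) gauche 3.4; Br(120°)/CH3(60°) gauche 4.0; CN(240°)/I(300°) gauche 2.9 → 13.3 kJ/mol.

13.3 kJ/mol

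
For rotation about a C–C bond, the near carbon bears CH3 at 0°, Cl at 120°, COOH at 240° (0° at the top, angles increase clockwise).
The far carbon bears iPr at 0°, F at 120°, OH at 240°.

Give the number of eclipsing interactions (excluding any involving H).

3

Non-H eclipsing pairs: CH3(0°)/iPr(0°); Cl(120°)/F(120°); COOH(240°)/OH(240°) — 3 interactions.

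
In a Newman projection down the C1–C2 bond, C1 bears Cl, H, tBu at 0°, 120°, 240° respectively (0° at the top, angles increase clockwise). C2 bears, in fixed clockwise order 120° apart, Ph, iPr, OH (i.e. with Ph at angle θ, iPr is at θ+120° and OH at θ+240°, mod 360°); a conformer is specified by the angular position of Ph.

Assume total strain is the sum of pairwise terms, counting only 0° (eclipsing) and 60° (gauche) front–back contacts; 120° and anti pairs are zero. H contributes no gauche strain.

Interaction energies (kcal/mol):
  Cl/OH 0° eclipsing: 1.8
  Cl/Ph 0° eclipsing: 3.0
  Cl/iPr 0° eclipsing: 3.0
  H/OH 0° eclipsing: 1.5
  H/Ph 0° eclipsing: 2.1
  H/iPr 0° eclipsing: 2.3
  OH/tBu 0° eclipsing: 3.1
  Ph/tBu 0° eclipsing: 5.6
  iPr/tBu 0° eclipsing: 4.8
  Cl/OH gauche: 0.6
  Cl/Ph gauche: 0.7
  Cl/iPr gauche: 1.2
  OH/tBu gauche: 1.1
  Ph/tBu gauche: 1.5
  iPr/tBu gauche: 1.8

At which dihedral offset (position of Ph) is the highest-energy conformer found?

Ph at 0° (eclipsed): Cl(0°)/Ph(0°) eclipsed 3.0; H(120°)/iPr(120°) eclipsed 2.3; tBu(240°)/OH(240°) eclipsed 3.1 → 8.4 kcal/mol.
Ph at 60° (staggered): Cl(0°)/Ph(60°) gauche 0.7; Cl(0°)/OH(300°) gauche 0.6; tBu(240°)/iPr(180°) gauche 1.8; tBu(240°)/OH(300°) gauche 1.1 → 4.2 kcal/mol.
Ph at 120° (eclipsed): Cl(0°)/OH(0°) eclipsed 1.8; H(120°)/Ph(120°) eclipsed 2.1; tBu(240°)/iPr(240°) eclipsed 4.8 → 8.7 kcal/mol.
Ph at 180° (staggered): Cl(0°)/iPr(300°) gauche 1.2; Cl(0°)/OH(60°) gauche 0.6; tBu(240°)/Ph(180°) gauche 1.5; tBu(240°)/iPr(300°) gauche 1.8 → 5.1 kcal/mol.
Ph at 240° (eclipsed): Cl(0°)/iPr(0°) eclipsed 3.0; H(120°)/OH(120°) eclipsed 1.5; tBu(240°)/Ph(240°) eclipsed 5.6 → 10.1 kcal/mol.
Ph at 300° (staggered): Cl(0°)/Ph(300°) gauche 0.7; Cl(0°)/iPr(60°) gauche 1.2; tBu(240°)/Ph(300°) gauche 1.5; tBu(240°)/OH(180°) gauche 1.1 → 4.5 kcal/mol.
The maximum (10.1 kcal/mol) occurs with Ph at 240°.

240°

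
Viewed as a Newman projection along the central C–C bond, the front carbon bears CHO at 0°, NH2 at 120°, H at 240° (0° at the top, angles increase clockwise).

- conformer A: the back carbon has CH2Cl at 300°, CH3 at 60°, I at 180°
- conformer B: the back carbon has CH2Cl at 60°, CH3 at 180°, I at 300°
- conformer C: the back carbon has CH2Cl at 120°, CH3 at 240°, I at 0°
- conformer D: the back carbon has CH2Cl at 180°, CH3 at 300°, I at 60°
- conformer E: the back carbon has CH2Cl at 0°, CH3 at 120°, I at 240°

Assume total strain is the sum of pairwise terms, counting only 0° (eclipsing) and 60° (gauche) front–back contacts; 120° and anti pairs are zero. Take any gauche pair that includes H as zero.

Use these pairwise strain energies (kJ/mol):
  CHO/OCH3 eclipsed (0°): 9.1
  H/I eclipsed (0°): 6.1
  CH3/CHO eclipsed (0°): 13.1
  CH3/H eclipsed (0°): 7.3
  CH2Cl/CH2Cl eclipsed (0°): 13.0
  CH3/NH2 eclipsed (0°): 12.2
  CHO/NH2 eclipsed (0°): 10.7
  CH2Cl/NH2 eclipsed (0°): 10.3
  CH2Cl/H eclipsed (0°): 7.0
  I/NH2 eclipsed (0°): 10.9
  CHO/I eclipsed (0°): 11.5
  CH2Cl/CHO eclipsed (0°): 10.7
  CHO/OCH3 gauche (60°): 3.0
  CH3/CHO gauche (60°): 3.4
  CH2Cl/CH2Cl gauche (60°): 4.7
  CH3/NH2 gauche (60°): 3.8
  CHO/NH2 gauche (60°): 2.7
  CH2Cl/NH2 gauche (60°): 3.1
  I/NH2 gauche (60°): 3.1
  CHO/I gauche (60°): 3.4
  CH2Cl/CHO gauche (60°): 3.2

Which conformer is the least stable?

C

A (staggered): CHO(0°)/CH2Cl(300°) gauche 3.2; CHO(0°)/CH3(60°) gauche 3.4; NH2(120°)/CH3(60°) gauche 3.8; NH2(120°)/I(180°) gauche 3.1 → 13.5 kJ/mol.
B (staggered): CHO(0°)/CH2Cl(60°) gauche 3.2; CHO(0°)/I(300°) gauche 3.4; NH2(120°)/CH2Cl(60°) gauche 3.1; NH2(120°)/CH3(180°) gauche 3.8 → 13.5 kJ/mol.
C (eclipsed): CHO(0°)/I(0°) eclipsed 11.5; NH2(120°)/CH2Cl(120°) eclipsed 10.3; H(240°)/CH3(240°) eclipsed 7.3 → 29.1 kJ/mol.
D (staggered): CHO(0°)/CH3(300°) gauche 3.4; CHO(0°)/I(60°) gauche 3.4; NH2(120°)/CH2Cl(180°) gauche 3.1; NH2(120°)/I(60°) gauche 3.1 → 13.0 kJ/mol.
E (eclipsed): CHO(0°)/CH2Cl(0°) eclipsed 10.7; NH2(120°)/CH3(120°) eclipsed 12.2; H(240°)/I(240°) eclipsed 6.1 → 29.0 kJ/mol.
C has the highest total (29.1 kJ/mol).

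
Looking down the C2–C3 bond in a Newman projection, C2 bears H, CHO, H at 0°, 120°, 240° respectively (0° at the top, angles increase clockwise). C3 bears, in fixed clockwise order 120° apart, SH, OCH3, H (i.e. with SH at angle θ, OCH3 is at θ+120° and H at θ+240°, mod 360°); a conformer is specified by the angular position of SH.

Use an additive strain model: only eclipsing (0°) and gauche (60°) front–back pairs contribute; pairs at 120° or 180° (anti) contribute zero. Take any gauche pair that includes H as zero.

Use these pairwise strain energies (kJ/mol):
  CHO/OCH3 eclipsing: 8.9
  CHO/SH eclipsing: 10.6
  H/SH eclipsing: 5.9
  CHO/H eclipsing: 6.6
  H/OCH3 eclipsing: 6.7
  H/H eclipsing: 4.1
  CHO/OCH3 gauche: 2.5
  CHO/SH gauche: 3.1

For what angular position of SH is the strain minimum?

300°

SH at 0° (eclipsed): H–SH eclipsed, CHO–OCH3 eclipsed, H–H eclipsed; 5.9 + 8.9 + 4.1 = 18.9 kJ/mol.
SH at 60° (staggered): CHO–SH gauche, CHO–OCH3 gauche; 3.1 + 2.5 = 5.6 kJ/mol.
SH at 120° (eclipsed): H–H eclipsed, CHO–SH eclipsed, H–OCH3 eclipsed; 4.1 + 10.6 + 6.7 = 21.4 kJ/mol.
SH at 180° (staggered): CHO–SH gauche; 3.1 = 3.1 kJ/mol.
SH at 240° (eclipsed): H–OCH3 eclipsed, CHO–H eclipsed, H–SH eclipsed; 6.7 + 6.6 + 5.9 = 19.2 kJ/mol.
SH at 300° (staggered): CHO–OCH3 gauche; 2.5 = 2.5 kJ/mol.
The minimum (2.5 kJ/mol) occurs with SH at 300°.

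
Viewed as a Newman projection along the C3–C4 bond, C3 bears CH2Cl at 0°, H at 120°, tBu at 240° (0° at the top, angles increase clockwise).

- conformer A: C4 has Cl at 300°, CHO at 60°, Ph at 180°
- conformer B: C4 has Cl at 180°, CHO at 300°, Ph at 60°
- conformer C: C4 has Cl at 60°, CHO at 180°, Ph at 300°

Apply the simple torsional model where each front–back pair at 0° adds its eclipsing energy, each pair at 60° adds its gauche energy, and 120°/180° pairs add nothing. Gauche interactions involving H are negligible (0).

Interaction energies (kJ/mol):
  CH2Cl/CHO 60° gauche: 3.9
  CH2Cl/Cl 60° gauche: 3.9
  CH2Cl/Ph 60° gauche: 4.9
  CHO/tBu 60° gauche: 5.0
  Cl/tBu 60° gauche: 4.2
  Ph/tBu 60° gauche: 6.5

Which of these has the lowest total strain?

B

A (staggered): CH2Cl–Cl gauche, CH2Cl–CHO gauche, tBu–Cl gauche, tBu–Ph gauche; 3.9 + 3.9 + 4.2 + 6.5 = 18.5 kJ/mol.
B (staggered): CH2Cl–CHO gauche, CH2Cl–Ph gauche, tBu–Cl gauche, tBu–CHO gauche; 3.9 + 4.9 + 4.2 + 5.0 = 18.0 kJ/mol.
C (staggered): CH2Cl–Cl gauche, CH2Cl–Ph gauche, tBu–CHO gauche, tBu–Ph gauche; 3.9 + 4.9 + 5.0 + 6.5 = 20.3 kJ/mol.
B has the lowest total (18.0 kJ/mol).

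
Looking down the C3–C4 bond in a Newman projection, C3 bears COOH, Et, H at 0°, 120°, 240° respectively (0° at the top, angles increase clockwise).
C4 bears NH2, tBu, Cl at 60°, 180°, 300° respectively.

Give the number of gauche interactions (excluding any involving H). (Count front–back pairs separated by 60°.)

Non-H gauche pairs: COOH(0°)/NH2(60°); COOH(0°)/Cl(300°); Et(120°)/NH2(60°); Et(120°)/tBu(180°) — 4 interactions.

4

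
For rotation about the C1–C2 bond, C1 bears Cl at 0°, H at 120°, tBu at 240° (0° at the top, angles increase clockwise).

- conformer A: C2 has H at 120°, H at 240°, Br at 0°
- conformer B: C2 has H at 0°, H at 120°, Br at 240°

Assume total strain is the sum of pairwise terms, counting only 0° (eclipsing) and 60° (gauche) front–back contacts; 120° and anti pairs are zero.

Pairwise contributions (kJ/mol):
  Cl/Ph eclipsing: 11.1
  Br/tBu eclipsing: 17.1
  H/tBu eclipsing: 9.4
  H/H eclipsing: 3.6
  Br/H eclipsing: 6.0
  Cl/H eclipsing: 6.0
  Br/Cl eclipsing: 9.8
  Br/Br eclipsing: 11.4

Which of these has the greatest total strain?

A (eclipsed): Cl(0°)/Br(0°) eclipsed 9.8; H(120°)/H(120°) eclipsed 3.6; tBu(240°)/H(240°) eclipsed 9.4 → 22.8 kJ/mol.
B (eclipsed): Cl(0°)/H(0°) eclipsed 6.0; H(120°)/H(120°) eclipsed 3.6; tBu(240°)/Br(240°) eclipsed 17.1 → 26.7 kJ/mol.
B has the highest total (26.7 kJ/mol).

B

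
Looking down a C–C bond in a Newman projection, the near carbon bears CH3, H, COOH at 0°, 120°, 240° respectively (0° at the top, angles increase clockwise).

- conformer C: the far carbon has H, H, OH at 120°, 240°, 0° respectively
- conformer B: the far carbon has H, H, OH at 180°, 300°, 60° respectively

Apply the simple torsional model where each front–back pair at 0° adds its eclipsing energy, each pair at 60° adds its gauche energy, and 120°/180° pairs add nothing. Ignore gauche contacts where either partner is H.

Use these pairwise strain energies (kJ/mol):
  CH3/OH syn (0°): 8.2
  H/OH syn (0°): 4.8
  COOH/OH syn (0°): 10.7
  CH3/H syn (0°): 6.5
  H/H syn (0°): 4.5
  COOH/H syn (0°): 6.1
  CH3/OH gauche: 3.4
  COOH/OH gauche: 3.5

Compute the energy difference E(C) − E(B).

+15.4 kJ/mol

C (eclipsed): CH3(0°)/OH(0°) eclipsed 8.2; H(120°)/H(120°) eclipsed 4.5; COOH(240°)/H(240°) eclipsed 6.1 → 18.8 kJ/mol.
B (staggered): CH3(0°)/OH(60°) gauche 3.4 → 3.4 kJ/mol.
E(C) − E(B) = 18.8 − 3.4 = +15.4 kJ/mol.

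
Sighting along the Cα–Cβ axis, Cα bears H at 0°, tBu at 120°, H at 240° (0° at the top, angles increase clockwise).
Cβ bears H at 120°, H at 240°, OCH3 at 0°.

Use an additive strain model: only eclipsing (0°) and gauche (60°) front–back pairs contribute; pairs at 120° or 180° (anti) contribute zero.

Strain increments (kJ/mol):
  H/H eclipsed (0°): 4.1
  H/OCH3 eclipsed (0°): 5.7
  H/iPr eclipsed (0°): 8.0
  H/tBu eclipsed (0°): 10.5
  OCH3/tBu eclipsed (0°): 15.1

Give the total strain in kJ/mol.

20.3 kJ/mol

This conformer (eclipsed): H–OCH3 eclipsed, tBu–H eclipsed, H–H eclipsed; 5.7 + 10.5 + 4.1 = 20.3 kJ/mol.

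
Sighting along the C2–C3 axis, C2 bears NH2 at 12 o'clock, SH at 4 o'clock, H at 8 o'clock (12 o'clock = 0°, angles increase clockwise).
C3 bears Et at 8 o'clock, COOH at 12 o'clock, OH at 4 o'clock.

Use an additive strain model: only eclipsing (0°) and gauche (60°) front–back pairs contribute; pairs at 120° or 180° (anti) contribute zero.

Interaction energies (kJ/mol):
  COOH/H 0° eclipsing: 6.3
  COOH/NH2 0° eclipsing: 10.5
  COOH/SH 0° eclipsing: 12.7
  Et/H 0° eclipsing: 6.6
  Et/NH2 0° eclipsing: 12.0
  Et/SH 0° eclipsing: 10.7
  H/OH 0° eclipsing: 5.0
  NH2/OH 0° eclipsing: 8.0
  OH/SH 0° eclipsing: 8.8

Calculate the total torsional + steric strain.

25.9 kJ/mol

This conformer (eclipsed): NH2–COOH eclipsed, SH–OH eclipsed, H–Et eclipsed; 10.5 + 8.8 + 6.6 = 25.9 kJ/mol.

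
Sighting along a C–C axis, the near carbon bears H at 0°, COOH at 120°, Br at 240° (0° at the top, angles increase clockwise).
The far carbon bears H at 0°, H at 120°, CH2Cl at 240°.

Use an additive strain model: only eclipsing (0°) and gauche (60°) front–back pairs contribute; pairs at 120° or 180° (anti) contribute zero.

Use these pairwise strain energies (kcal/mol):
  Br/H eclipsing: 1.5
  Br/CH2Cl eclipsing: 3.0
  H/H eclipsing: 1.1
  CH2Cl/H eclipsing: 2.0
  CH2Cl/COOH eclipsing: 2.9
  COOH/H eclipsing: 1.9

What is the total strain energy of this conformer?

This conformer (eclipsed): H(0°)/H(0°) eclipsed 1.1; COOH(120°)/H(120°) eclipsed 1.9; Br(240°)/CH2Cl(240°) eclipsed 3.0 → 6.0 kcal/mol.

6.0 kcal/mol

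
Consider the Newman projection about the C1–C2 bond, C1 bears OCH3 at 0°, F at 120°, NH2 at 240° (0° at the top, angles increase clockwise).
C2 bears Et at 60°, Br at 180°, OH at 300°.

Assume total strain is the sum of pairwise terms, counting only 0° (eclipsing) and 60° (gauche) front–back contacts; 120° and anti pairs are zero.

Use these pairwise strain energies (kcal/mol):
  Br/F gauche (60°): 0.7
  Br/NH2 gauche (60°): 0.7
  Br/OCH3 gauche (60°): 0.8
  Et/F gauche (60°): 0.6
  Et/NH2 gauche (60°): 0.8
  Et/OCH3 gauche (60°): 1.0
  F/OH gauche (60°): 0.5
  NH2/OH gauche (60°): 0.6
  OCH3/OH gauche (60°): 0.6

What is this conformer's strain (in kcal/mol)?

This conformer is staggered. OCH3 at 0° is gauche with Et at 60° (1.0); OCH3 at 0° is gauche with OH at 300° (0.6); F at 120° is gauche with Et at 60° (0.6); F at 120° is gauche with Br at 180° (0.7); NH2 at 240° is gauche with Br at 180° (0.7); NH2 at 240° is gauche with OH at 300° (0.6). Total 4.2 kcal/mol.

4.2 kcal/mol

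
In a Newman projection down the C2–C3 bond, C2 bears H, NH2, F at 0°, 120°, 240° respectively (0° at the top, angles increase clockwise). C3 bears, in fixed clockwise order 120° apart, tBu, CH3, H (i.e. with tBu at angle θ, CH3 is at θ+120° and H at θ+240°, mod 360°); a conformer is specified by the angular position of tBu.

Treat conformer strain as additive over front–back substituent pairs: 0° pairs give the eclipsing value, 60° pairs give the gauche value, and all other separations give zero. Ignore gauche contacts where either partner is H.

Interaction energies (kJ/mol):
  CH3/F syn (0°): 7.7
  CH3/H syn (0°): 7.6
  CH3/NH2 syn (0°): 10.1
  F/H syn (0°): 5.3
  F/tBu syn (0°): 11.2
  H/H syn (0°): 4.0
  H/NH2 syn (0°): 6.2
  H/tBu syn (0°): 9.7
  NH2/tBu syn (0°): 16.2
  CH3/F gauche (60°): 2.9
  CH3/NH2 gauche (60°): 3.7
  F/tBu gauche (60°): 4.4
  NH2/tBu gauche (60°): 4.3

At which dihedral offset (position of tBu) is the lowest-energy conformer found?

tBu at 0° (eclipsed): H(0°)/tBu(0°) eclipsed 9.7; NH2(120°)/CH3(120°) eclipsed 10.1; F(240°)/H(240°) eclipsed 5.3 → 25.1 kJ/mol.
tBu at 60° (staggered): NH2(120°)/tBu(60°) gauche 4.3; NH2(120°)/CH3(180°) gauche 3.7; F(240°)/CH3(180°) gauche 2.9 → 10.9 kJ/mol.
tBu at 120° (eclipsed): H(0°)/H(0°) eclipsed 4.0; NH2(120°)/tBu(120°) eclipsed 16.2; F(240°)/CH3(240°) eclipsed 7.7 → 27.9 kJ/mol.
tBu at 180° (staggered): NH2(120°)/tBu(180°) gauche 4.3; F(240°)/tBu(180°) gauche 4.4; F(240°)/CH3(300°) gauche 2.9 → 11.6 kJ/mol.
tBu at 240° (eclipsed): H(0°)/CH3(0°) eclipsed 7.6; NH2(120°)/H(120°) eclipsed 6.2; F(240°)/tBu(240°) eclipsed 11.2 → 25.0 kJ/mol.
tBu at 300° (staggered): NH2(120°)/CH3(60°) gauche 3.7; F(240°)/tBu(300°) gauche 4.4 → 8.1 kJ/mol.
The minimum (8.1 kJ/mol) occurs with tBu at 300°.

300°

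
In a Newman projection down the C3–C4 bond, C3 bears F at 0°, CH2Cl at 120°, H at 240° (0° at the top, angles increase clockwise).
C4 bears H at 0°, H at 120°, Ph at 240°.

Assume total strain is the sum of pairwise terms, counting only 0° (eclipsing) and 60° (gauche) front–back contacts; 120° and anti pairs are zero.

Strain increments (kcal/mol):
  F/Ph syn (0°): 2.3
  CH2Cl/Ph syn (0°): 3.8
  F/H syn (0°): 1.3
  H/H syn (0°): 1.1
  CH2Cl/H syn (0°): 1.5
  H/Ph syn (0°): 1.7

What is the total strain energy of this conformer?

4.5 kcal/mol

This conformer (eclipsed): F(0°)/H(0°) eclipsed 1.3; CH2Cl(120°)/H(120°) eclipsed 1.5; H(240°)/Ph(240°) eclipsed 1.7 → 4.5 kcal/mol.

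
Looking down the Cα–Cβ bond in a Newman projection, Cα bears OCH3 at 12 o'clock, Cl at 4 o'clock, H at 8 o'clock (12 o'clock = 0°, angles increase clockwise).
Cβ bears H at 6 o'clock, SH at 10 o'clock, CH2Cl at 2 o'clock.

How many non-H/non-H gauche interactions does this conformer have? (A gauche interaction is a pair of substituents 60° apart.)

3

Non-H gauche pairs: OCH3(0°)/SH(300°); OCH3(0°)/CH2Cl(60°); Cl(120°)/CH2Cl(60°) — 3 interactions.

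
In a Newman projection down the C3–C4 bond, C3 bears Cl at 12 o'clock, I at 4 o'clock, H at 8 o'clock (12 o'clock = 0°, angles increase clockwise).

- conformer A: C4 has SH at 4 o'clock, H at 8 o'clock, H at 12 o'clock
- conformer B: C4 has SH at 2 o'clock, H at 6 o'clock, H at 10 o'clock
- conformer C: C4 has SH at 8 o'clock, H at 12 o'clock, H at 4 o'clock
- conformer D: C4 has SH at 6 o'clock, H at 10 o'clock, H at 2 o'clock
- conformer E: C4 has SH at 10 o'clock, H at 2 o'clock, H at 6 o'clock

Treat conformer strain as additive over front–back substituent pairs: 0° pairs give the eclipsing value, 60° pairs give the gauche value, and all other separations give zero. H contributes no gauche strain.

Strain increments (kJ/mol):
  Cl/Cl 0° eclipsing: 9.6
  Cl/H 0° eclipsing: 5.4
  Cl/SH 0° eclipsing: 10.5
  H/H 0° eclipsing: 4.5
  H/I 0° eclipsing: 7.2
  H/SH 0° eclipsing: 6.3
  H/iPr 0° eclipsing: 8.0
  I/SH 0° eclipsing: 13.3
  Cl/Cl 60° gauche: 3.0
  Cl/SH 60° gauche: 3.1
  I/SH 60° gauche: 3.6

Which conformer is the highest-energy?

A

A (eclipsed): Cl(0°)/H(0°) eclipsed 5.4; I(120°)/SH(120°) eclipsed 13.3; H(240°)/H(240°) eclipsed 4.5 → 23.2 kJ/mol.
B (staggered): Cl(0°)/SH(60°) gauche 3.1; I(120°)/SH(60°) gauche 3.6 → 6.7 kJ/mol.
C (eclipsed): Cl(0°)/H(0°) eclipsed 5.4; I(120°)/H(120°) eclipsed 7.2; H(240°)/SH(240°) eclipsed 6.3 → 18.9 kJ/mol.
D (staggered): I(120°)/SH(180°) gauche 3.6 → 3.6 kJ/mol.
E (staggered): Cl(0°)/SH(300°) gauche 3.1 → 3.1 kJ/mol.
A has the highest total (23.2 kJ/mol).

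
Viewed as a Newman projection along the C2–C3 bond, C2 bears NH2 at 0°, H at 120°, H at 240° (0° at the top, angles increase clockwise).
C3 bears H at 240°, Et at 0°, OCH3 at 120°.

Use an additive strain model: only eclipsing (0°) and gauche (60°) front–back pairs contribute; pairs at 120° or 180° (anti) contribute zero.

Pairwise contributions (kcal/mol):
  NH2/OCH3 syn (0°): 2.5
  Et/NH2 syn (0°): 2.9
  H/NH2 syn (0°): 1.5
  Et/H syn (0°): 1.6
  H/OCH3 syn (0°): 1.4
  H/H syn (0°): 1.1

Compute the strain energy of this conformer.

This conformer (eclipsed): NH2(0°)/Et(0°) eclipsed 2.9; H(120°)/OCH3(120°) eclipsed 1.4; H(240°)/H(240°) eclipsed 1.1 → 5.4 kcal/mol.

5.4 kcal/mol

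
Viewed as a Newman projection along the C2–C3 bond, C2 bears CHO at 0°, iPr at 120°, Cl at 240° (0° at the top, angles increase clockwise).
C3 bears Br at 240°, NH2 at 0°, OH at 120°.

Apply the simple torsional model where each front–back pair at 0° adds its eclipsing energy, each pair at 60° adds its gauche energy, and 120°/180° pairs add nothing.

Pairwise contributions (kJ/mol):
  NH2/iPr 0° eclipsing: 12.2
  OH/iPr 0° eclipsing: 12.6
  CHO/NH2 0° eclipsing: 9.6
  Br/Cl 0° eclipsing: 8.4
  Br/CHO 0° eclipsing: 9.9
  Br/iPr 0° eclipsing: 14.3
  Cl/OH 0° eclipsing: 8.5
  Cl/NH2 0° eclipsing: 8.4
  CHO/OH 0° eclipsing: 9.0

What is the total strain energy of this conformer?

This conformer (eclipsed): CHO(0°)/NH2(0°) eclipsed 9.6; iPr(120°)/OH(120°) eclipsed 12.6; Cl(240°)/Br(240°) eclipsed 8.4 → 30.6 kJ/mol.

30.6 kJ/mol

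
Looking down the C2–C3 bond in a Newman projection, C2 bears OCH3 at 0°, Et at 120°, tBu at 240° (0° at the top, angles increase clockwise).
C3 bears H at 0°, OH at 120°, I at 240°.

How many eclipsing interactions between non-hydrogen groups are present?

2

Non-H eclipsing pairs: Et(120°)/OH(120°); tBu(240°)/I(240°) — 2 interactions.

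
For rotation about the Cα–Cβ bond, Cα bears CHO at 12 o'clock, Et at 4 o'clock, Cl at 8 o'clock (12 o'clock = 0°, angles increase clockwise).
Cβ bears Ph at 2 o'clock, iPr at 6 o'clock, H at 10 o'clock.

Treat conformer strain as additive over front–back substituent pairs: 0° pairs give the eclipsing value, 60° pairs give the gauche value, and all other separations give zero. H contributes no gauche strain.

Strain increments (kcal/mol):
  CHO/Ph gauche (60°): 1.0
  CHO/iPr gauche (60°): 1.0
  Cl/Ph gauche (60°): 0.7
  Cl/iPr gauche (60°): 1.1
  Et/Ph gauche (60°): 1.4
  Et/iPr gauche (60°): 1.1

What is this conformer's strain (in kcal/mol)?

4.6 kcal/mol

This conformer (staggered): CHO–Ph gauche, Et–Ph gauche, Et–iPr gauche, Cl–iPr gauche; 1.0 + 1.4 + 1.1 + 1.1 = 4.6 kcal/mol.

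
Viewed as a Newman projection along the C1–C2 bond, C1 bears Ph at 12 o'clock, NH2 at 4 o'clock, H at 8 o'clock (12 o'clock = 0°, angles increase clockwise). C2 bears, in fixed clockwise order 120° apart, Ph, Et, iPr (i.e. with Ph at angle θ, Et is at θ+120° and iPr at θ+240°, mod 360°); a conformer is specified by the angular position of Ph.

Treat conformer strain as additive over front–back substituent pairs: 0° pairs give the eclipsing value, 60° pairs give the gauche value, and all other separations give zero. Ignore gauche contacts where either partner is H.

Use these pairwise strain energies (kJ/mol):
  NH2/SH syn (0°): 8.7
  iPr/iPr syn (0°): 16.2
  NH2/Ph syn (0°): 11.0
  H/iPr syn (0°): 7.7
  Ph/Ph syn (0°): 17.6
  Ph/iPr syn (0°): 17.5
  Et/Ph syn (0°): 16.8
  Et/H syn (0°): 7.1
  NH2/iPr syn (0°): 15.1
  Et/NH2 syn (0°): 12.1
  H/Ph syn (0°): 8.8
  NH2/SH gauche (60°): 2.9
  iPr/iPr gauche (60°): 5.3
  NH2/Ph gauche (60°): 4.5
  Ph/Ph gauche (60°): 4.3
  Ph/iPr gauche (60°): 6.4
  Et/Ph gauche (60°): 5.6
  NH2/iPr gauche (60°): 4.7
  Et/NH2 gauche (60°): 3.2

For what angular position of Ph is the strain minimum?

300°

Ph at 0° (eclipsed): Ph(0°)/Ph(0°) eclipsed 17.6; NH2(120°)/Et(120°) eclipsed 12.1; H(240°)/iPr(240°) eclipsed 7.7 → 37.4 kJ/mol.
Ph at 60° (staggered): Ph(0°)/Ph(60°) gauche 4.3; Ph(0°)/iPr(300°) gauche 6.4; NH2(120°)/Ph(60°) gauche 4.5; NH2(120°)/Et(180°) gauche 3.2 → 18.4 kJ/mol.
Ph at 120° (eclipsed): Ph(0°)/iPr(0°) eclipsed 17.5; NH2(120°)/Ph(120°) eclipsed 11.0; H(240°)/Et(240°) eclipsed 7.1 → 35.6 kJ/mol.
Ph at 180° (staggered): Ph(0°)/Et(300°) gauche 5.6; Ph(0°)/iPr(60°) gauche 6.4; NH2(120°)/Ph(180°) gauche 4.5; NH2(120°)/iPr(60°) gauche 4.7 → 21.2 kJ/mol.
Ph at 240° (eclipsed): Ph(0°)/Et(0°) eclipsed 16.8; NH2(120°)/iPr(120°) eclipsed 15.1; H(240°)/Ph(240°) eclipsed 8.8 → 40.7 kJ/mol.
Ph at 300° (staggered): Ph(0°)/Ph(300°) gauche 4.3; Ph(0°)/Et(60°) gauche 5.6; NH2(120°)/Et(60°) gauche 3.2; NH2(120°)/iPr(180°) gauche 4.7 → 17.8 kJ/mol.
The minimum (17.8 kJ/mol) occurs with Ph at 300°.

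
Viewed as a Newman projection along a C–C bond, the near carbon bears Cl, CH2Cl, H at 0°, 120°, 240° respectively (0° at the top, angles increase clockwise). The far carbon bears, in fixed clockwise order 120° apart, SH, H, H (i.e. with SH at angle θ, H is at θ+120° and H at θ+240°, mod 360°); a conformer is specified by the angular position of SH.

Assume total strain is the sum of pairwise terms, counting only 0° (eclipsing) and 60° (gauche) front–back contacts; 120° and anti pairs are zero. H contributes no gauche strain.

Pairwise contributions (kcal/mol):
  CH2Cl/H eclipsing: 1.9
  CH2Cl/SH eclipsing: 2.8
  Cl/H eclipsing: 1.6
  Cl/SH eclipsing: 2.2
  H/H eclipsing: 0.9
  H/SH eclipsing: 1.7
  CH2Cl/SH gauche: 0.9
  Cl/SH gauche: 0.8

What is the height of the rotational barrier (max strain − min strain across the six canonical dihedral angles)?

SH at 0° (eclipsed): Cl(0°)/SH(0°) eclipsed 2.2; CH2Cl(120°)/H(120°) eclipsed 1.9; H(240°)/H(240°) eclipsed 0.9 → 5.0 kcal/mol.
SH at 60° (staggered): Cl(0°)/SH(60°) gauche 0.8; CH2Cl(120°)/SH(60°) gauche 0.9 → 1.7 kcal/mol.
SH at 120° (eclipsed): Cl(0°)/H(0°) eclipsed 1.6; CH2Cl(120°)/SH(120°) eclipsed 2.8; H(240°)/H(240°) eclipsed 0.9 → 5.3 kcal/mol.
SH at 180° (staggered): CH2Cl(120°)/SH(180°) gauche 0.9 → 0.9 kcal/mol.
SH at 240° (eclipsed): Cl(0°)/H(0°) eclipsed 1.6; CH2Cl(120°)/H(120°) eclipsed 1.9; H(240°)/SH(240°) eclipsed 1.7 → 5.2 kcal/mol.
SH at 300° (staggered): Cl(0°)/SH(300°) gauche 0.8 → 0.8 kcal/mol.
Max at 120° (5.3 kcal/mol), min at 300° (0.8 kcal/mol); barrier = 4.5 kcal/mol.

4.5 kcal/mol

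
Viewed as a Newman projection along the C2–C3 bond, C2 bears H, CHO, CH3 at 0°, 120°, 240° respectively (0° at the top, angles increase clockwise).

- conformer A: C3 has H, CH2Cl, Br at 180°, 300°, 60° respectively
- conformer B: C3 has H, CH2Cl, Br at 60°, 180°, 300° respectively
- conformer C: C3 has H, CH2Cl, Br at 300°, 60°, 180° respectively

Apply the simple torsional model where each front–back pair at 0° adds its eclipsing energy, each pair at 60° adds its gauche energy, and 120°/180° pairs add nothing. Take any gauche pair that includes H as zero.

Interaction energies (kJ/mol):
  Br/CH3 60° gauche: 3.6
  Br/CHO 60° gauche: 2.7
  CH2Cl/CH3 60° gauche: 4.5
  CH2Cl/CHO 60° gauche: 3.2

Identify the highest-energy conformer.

A (staggered): CHO(120°)/Br(60°) gauche 2.7; CH3(240°)/CH2Cl(300°) gauche 4.5 → 7.2 kJ/mol.
B (staggered): CHO(120°)/CH2Cl(180°) gauche 3.2; CH3(240°)/CH2Cl(180°) gauche 4.5; CH3(240°)/Br(300°) gauche 3.6 → 11.3 kJ/mol.
C (staggered): CHO(120°)/CH2Cl(60°) gauche 3.2; CHO(120°)/Br(180°) gauche 2.7; CH3(240°)/Br(180°) gauche 3.6 → 9.5 kJ/mol.
B has the highest total (11.3 kJ/mol).

B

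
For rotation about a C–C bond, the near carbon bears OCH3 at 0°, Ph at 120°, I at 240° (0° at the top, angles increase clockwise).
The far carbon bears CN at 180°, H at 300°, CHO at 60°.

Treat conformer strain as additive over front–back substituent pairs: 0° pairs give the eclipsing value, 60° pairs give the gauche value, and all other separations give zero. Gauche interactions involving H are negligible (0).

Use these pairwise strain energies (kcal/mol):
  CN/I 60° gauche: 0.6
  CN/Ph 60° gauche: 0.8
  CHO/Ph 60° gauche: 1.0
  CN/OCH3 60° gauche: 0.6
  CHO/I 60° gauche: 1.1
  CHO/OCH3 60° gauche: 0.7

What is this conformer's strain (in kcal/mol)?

3.1 kcal/mol

This conformer (staggered): OCH3(0°)/CHO(60°) gauche 0.7; Ph(120°)/CN(180°) gauche 0.8; Ph(120°)/CHO(60°) gauche 1.0; I(240°)/CN(180°) gauche 0.6 → 3.1 kcal/mol.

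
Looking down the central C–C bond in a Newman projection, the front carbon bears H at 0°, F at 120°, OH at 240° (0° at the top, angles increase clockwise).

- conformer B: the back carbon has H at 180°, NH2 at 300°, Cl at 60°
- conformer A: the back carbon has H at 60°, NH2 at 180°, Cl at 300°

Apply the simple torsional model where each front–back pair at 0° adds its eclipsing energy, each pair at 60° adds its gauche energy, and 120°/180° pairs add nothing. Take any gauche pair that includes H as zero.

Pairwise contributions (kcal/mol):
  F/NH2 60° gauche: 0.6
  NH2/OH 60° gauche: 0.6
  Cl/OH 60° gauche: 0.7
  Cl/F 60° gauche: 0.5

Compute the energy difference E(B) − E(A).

B is staggered. F at 120° is gauche with Cl at 60° (0.5); OH at 240° is gauche with NH2 at 300° (0.6). Total 1.1 kcal/mol.
A is staggered. F at 120° is gauche with NH2 at 180° (0.6); OH at 240° is gauche with NH2 at 180° (0.6); OH at 240° is gauche with Cl at 300° (0.7). Total 1.9 kcal/mol.
E(B) − E(A) = 1.1 − 1.9 = -0.8 kcal/mol.

-0.8 kcal/mol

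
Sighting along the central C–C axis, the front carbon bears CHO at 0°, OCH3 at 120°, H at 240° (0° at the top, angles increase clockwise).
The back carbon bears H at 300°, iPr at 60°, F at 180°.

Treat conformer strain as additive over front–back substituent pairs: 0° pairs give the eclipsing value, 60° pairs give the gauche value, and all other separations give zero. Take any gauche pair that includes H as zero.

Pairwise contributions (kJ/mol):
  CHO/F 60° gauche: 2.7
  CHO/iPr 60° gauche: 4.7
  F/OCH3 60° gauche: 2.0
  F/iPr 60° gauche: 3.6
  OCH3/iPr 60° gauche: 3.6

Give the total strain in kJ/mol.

10.3 kJ/mol

This conformer is staggered. CHO at 0° is gauche with iPr at 60° (4.7); OCH3 at 120° is gauche with iPr at 60° (3.6); OCH3 at 120° is gauche with F at 180° (2.0). Total 10.3 kJ/mol.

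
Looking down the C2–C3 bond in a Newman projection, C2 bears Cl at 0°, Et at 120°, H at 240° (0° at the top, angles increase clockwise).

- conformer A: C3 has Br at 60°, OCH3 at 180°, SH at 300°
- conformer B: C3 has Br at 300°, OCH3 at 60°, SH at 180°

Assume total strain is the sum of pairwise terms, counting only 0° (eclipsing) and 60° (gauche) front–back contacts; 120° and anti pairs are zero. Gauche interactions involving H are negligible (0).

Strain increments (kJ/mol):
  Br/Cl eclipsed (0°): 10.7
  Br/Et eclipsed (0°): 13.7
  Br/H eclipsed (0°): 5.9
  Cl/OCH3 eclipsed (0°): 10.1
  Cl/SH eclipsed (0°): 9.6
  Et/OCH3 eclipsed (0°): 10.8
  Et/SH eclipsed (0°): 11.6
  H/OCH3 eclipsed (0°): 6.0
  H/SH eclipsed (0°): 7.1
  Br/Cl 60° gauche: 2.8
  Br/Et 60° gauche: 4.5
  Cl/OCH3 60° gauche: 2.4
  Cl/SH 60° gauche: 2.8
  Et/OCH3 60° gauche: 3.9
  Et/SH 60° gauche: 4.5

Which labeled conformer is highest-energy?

A (staggered): Cl(0°)/Br(60°) gauche 2.8; Cl(0°)/SH(300°) gauche 2.8; Et(120°)/Br(60°) gauche 4.5; Et(120°)/OCH3(180°) gauche 3.9 → 14.0 kJ/mol.
B (staggered): Cl(0°)/Br(300°) gauche 2.8; Cl(0°)/OCH3(60°) gauche 2.4; Et(120°)/OCH3(60°) gauche 3.9; Et(120°)/SH(180°) gauche 4.5 → 13.6 kJ/mol.
A has the highest total (14.0 kJ/mol).

A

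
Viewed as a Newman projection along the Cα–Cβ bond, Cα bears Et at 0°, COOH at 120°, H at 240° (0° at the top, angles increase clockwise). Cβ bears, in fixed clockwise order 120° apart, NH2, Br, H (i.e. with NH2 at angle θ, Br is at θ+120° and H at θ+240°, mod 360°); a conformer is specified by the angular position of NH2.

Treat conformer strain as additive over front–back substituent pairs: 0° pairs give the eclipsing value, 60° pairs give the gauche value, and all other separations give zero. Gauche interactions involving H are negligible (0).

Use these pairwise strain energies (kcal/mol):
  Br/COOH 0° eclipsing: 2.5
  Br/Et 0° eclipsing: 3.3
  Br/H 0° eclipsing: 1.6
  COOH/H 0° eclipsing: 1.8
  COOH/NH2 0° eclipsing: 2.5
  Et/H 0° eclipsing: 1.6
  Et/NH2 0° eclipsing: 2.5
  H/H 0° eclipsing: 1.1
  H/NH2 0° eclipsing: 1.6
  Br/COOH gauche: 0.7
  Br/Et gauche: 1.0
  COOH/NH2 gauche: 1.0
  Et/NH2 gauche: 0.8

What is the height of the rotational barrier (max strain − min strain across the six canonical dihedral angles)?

NH2 at 0° is eclipsed. Et at 0° is eclipsed with NH2 at 0° (2.5); COOH at 120° is eclipsed with Br at 120° (2.5); H at 240° is eclipsed with H at 240° (1.1). Total 6.1 kcal/mol.
NH2 at 60° is staggered. Et at 0° is gauche with NH2 at 60° (0.8); COOH at 120° is gauche with NH2 at 60° (1.0); COOH at 120° is gauche with Br at 180° (0.7). Total 2.5 kcal/mol.
NH2 at 120° is eclipsed. Et at 0° is eclipsed with H at 0° (1.6); COOH at 120° is eclipsed with NH2 at 120° (2.5); H at 240° is eclipsed with Br at 240° (1.6). Total 5.7 kcal/mol.
NH2 at 180° is staggered. Et at 0° is gauche with Br at 300° (1.0); COOH at 120° is gauche with NH2 at 180° (1.0). Total 2.0 kcal/mol.
NH2 at 240° is eclipsed. Et at 0° is eclipsed with Br at 0° (3.3); COOH at 120° is eclipsed with H at 120° (1.8); H at 240° is eclipsed with NH2 at 240° (1.6). Total 6.7 kcal/mol.
NH2 at 300° is staggered. Et at 0° is gauche with NH2 at 300° (0.8); Et at 0° is gauche with Br at 60° (1.0); COOH at 120° is gauche with Br at 60° (0.7). Total 2.5 kcal/mol.
Max at 240° (6.7 kcal/mol), min at 180° (2.0 kcal/mol); barrier = 4.7 kcal/mol.

4.7 kcal/mol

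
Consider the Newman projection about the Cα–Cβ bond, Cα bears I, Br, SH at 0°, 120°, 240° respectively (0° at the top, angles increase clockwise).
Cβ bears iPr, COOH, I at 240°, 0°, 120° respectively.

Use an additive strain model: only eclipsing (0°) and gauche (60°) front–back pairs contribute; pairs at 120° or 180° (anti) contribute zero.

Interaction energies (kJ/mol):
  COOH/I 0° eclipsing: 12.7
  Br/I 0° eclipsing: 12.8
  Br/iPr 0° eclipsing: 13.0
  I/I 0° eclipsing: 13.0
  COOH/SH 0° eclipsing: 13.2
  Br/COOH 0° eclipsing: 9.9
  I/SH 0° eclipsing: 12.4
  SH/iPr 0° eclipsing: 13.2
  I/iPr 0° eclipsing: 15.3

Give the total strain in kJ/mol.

38.7 kJ/mol

This conformer (eclipsed): I(0°)/COOH(0°) eclipsed 12.7; Br(120°)/I(120°) eclipsed 12.8; SH(240°)/iPr(240°) eclipsed 13.2 → 38.7 kJ/mol.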